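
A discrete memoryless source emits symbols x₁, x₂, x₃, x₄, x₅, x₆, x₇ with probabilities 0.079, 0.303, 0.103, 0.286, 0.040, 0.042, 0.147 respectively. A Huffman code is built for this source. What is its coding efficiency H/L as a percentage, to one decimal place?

Entropy H = −Σ p log₂ p ≈ 2.4500 bits.
Huffman merges: 1/25+21/500→41/500; 79/1000+41/500→161/1000; 103/1000+147/1000→1/4; 161/1000+1/4→411/1000; 143/500+303/1000→589/1000; 411/1000+589/1000→1. L = 2493/1000 ≈ 2.4930.
Efficiency = H/L = 2.4500/2.4930 = 98.3%.

98.3%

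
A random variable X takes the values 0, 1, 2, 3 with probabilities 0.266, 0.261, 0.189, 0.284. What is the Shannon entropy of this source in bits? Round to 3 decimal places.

1.984 bits

H = −Σ pᵢ log₂ pᵢ.
−0.266·log₂(0.266) = 0.5082
−0.261·log₂(0.261) = 0.5058
−0.189·log₂(0.189) = 0.4543
−0.284·log₂(0.284) = 0.5158
Sum ≈ 1.9840 → 1.984 bits.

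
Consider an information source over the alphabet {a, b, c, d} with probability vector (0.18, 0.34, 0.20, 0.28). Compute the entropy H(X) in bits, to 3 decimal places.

1.953 bits

H = −Σ pᵢ log₂ pᵢ.
−0.18·log₂(0.18) = 0.4453
−0.34·log₂(0.34) = 0.5292
−0.20·log₂(0.20) = 0.4644
−0.28·log₂(0.28) = 0.5142
Sum ≈ 1.9531 → 1.953 bits.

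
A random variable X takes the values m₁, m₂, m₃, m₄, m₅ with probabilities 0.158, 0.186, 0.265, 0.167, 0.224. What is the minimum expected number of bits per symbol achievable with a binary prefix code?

Repeatedly combine the two least-probable nodes; the expected code length is the sum of the merged weights.
merge 79/500 + 167/1000 → 13/40
merge 93/500 + 28/125 → 41/100
merge 53/200 + 13/40 → 59/100
merge 41/100 + 59/100 → 1
L = 13/40 + 41/100 + 59/100 + 1 = 93/40 = 2.325 bits/symbol.

2.325 bits/symbol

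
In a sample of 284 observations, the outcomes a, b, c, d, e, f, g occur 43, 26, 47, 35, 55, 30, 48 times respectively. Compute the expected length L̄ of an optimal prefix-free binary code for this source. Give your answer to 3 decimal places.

2.806 bits/symbol

Probabilities are the counts divided by 284.
Repeatedly combine the two least-probable nodes; the expected code length is the sum of the merged weights.
merge 13/142 + 15/142 → 14/71
merge 35/284 + 43/284 → 39/142
merge 47/284 + 12/71 → 95/284
merge 55/284 + 14/71 → 111/284
merge 39/142 + 95/284 → 173/284
merge 111/284 + 173/284 → 1
L = 14/71 + 39/142 + 95/284 + 111/284 + 173/284 + 1 = 797/284 ≈ 2.806 bits/symbol.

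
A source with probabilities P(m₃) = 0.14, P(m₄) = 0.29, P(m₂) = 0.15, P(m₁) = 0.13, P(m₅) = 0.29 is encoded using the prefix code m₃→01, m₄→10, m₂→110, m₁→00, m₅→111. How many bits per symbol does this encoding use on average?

2.44 bits/symbol

L̄ = Σ pᵢ·ℓᵢ = 0.14·2 + 0.29·2 + 0.15·3 + 0.13·2 + 0.29·3 = 2.44 bits/symbol.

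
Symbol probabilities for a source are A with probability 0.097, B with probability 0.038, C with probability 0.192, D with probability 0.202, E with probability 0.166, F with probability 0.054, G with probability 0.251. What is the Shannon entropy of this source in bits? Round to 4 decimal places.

2.5870 bits

H = −Σ pᵢ log₂ pᵢ.
−0.097·log₂(0.097) = 0.3265
−0.038·log₂(0.038) = 0.1793
−0.192·log₂(0.192) = 0.4571
−0.202·log₂(0.202) = 0.4661
−0.166·log₂(0.166) = 0.4301
−0.054·log₂(0.054) = 0.2274
−0.251·log₂(0.251) = 0.5006
Sum ≈ 2.5870 → 2.5870 bits.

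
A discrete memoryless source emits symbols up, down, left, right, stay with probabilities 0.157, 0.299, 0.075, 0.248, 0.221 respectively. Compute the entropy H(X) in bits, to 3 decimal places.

2.201 bits

H = −Σ pᵢ log₂ pᵢ.
−0.157·log₂(0.157) = 0.4194
−0.299·log₂(0.299) = 0.5208
−0.075·log₂(0.075) = 0.2803
−0.248·log₂(0.248) = 0.4989
−0.221·log₂(0.221) = 0.4813
Sum ≈ 2.2006 → 2.201 bits.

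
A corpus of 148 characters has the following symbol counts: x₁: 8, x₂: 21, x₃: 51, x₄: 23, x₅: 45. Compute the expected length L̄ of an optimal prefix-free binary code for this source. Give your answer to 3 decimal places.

Probabilities are the counts divided by 148.
Repeatedly combine the two least-probable nodes; the expected code length is the sum of the merged weights.
merge 2/37 + 21/148 → 29/148
merge 23/148 + 29/148 → 13/37
merge 45/148 + 51/148 → 24/37
merge 13/37 + 24/37 → 1
L = 29/148 + 13/37 + 24/37 + 1 = 325/148 ≈ 2.196 bits/symbol.

2.196 bits/symbol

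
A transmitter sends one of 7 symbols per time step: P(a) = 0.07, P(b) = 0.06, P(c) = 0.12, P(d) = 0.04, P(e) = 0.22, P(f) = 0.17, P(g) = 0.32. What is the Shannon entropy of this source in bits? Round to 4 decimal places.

2.5061 bits

H = −Σ pᵢ log₂ pᵢ.
−0.07·log₂(0.07) = 0.2686
−0.06·log₂(0.06) = 0.2435
−0.12·log₂(0.12) = 0.3671
−0.04·log₂(0.04) = 0.1858
−0.22·log₂(0.22) = 0.4806
−0.17·log₂(0.17) = 0.4346
−0.32·log₂(0.32) = 0.5260
Sum ≈ 2.5061 → 2.5061 bits.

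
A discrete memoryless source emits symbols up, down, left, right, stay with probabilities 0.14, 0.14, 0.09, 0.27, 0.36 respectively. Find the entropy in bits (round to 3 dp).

H = −Σ pᵢ log₂ pᵢ.
−0.14·log₂(0.14) = 0.3971
−0.14·log₂(0.14) = 0.3971
−0.09·log₂(0.09) = 0.3127
−0.27·log₂(0.27) = 0.5100
−0.36·log₂(0.36) = 0.5306
Sum ≈ 2.1475 → 2.148 bits.

2.148 bits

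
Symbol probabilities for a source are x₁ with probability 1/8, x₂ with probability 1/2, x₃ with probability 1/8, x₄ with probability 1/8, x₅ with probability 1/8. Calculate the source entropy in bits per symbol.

Each probability is a power of 1/2, so log₂(1/p) is an integer.
H = Σ p·log₂(1/p) = 1/8·3 + 1/2·1 + 1/8·3 + 1/8·3 + 1/8·3 = 2 bits.

2 bits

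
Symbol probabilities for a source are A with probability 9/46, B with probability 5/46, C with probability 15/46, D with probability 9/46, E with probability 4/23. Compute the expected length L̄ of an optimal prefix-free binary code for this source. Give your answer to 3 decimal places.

Repeatedly combine the two least-probable nodes; the expected code length is the sum of the merged weights.
merge 5/46 + 4/23 → 13/46
merge 9/46 + 9/46 → 9/23
merge 13/46 + 15/46 → 14/23
merge 9/23 + 14/23 → 1
L = 13/46 + 9/23 + 14/23 + 1 = 105/46 ≈ 2.283 bits/symbol.

2.283 bits/symbol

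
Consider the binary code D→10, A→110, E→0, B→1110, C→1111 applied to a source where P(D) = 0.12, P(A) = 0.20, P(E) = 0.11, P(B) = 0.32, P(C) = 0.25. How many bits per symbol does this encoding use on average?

L̄ = Σ pᵢ·ℓᵢ = 0.12·2 + 0.20·3 + 0.11·1 + 0.32·4 + 0.25·4 = 3.23 bits/symbol.

3.23 bits/symbol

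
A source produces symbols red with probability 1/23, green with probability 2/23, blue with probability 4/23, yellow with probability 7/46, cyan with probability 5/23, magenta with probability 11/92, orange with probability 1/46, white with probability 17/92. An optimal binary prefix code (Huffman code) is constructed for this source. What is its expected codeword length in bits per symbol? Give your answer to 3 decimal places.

2.815 bits/symbol

Repeatedly combine the two least-probable nodes; the expected code length is the sum of the merged weights.
merge 1/46 + 1/23 → 3/46
merge 3/46 + 2/23 → 7/46
merge 11/92 + 7/46 → 25/92
merge 7/46 + 4/23 → 15/46
merge 17/92 + 5/23 → 37/92
merge 25/92 + 15/46 → 55/92
merge 37/92 + 55/92 → 1
L = 3/46 + 7/46 + 25/92 + 15/46 + 37/92 + 55/92 + 1 = 259/92 ≈ 2.815 bits/symbol.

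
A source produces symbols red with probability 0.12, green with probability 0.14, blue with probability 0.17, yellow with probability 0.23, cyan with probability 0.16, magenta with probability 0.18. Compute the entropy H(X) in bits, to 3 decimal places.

H = −Σ pᵢ log₂ pᵢ.
−0.12·log₂(0.12) = 0.3671
−0.14·log₂(0.14) = 0.3971
−0.17·log₂(0.17) = 0.4346
−0.23·log₂(0.23) = 0.4877
−0.16·log₂(0.16) = 0.4230
−0.18·log₂(0.18) = 0.4453
Sum ≈ 2.5548 → 2.555 bits.

2.555 bits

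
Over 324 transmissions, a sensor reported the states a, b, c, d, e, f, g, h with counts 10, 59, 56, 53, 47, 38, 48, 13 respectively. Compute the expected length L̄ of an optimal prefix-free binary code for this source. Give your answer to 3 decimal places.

Probabilities are the counts divided by 324.
Repeatedly combine the two least-probable nodes; the expected code length is the sum of the merged weights.
merge 5/162 + 13/324 → 23/324
merge 23/324 + 19/162 → 61/324
merge 47/324 + 4/27 → 95/324
merge 53/324 + 14/81 → 109/324
merge 59/324 + 61/324 → 10/27
merge 95/324 + 109/324 → 17/27
merge 10/27 + 17/27 → 1
L = 23/324 + 61/324 + 95/324 + 109/324 + 10/27 + 17/27 + 1 = 26/9 ≈ 2.889 bits/symbol.

2.889 bits/symbol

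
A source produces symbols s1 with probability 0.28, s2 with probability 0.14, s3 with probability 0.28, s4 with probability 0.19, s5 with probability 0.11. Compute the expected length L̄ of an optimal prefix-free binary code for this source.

2.25 bits/symbol

Repeatedly combine the two least-probable nodes; the expected code length is the sum of the merged weights.
merge 11/100 + 7/50 → 1/4
merge 19/100 + 1/4 → 11/25
merge 7/25 + 7/25 → 14/25
merge 11/25 + 14/25 → 1
L = 1/4 + 11/25 + 14/25 + 1 = 9/4 = 2.25 bits/symbol.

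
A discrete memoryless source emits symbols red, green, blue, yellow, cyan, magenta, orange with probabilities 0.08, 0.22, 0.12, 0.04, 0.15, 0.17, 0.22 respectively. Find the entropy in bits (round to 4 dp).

2.6506 bits

H = −Σ pᵢ log₂ pᵢ.
−0.08·log₂(0.08) = 0.2915
−0.22·log₂(0.22) = 0.4806
−0.12·log₂(0.12) = 0.3671
−0.04·log₂(0.04) = 0.1858
−0.15·log₂(0.15) = 0.4105
−0.17·log₂(0.17) = 0.4346
−0.22·log₂(0.22) = 0.4806
Sum ≈ 2.6506 → 2.6506 bits.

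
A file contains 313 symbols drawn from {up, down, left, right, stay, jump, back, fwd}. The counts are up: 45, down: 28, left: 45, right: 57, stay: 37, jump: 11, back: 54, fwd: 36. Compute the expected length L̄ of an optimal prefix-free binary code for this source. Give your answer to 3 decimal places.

2.942 bits/symbol

Probabilities are the counts divided by 313.
Repeatedly combine the two least-probable nodes; the expected code length is the sum of the merged weights.
merge 11/313 + 28/313 → 39/313
merge 36/313 + 37/313 → 73/313
merge 39/313 + 45/313 → 84/313
merge 45/313 + 54/313 → 99/313
merge 57/313 + 73/313 → 130/313
merge 84/313 + 99/313 → 183/313
merge 130/313 + 183/313 → 1
L = 39/313 + 73/313 + 84/313 + 99/313 + 130/313 + 183/313 + 1 = 921/313 ≈ 2.942 bits/symbol.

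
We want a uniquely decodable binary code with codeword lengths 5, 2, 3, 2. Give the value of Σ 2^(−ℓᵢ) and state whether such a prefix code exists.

0.65625; yes

With common denominator 2^5 = 32: Σ 2^(−ℓᵢ) = 1/32 + 8/32 + 4/32 + 8/32 = 21/32 = 0.65625.
Kraft's inequality requires Σ ≤ 1; here Σ = 0.65625 ≤ 1, so such a prefix code exists.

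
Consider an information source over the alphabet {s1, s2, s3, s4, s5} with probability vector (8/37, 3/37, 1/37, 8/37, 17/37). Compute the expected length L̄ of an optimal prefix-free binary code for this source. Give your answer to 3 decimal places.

1.973 bits/symbol

Repeatedly combine the two least-probable nodes; the expected code length is the sum of the merged weights.
merge 1/37 + 3/37 → 4/37
merge 4/37 + 8/37 → 12/37
merge 8/37 + 12/37 → 20/37
merge 17/37 + 20/37 → 1
L = 4/37 + 12/37 + 20/37 + 1 = 73/37 ≈ 1.973 bits/symbol.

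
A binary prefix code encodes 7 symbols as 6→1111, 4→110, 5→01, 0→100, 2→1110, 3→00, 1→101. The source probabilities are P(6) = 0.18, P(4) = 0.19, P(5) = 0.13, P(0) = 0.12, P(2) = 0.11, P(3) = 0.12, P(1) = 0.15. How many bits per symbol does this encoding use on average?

L̄ = Σ pᵢ·ℓᵢ = 0.18·4 + 0.19·3 + 0.13·2 + 0.12·3 + 0.11·4 + 0.12·2 + 0.15·3 = 3.04 bits/symbol.

3.04 bits/symbol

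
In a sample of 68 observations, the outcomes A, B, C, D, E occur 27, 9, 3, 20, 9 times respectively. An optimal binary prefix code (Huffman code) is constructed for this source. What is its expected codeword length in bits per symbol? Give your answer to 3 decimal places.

Probabilities are the counts divided by 68.
Repeatedly combine the two least-probable nodes; the expected code length is the sum of the merged weights.
merge 3/68 + 9/68 → 3/17
merge 9/68 + 3/17 → 21/68
merge 5/17 + 21/68 → 41/68
merge 27/68 + 41/68 → 1
L = 3/17 + 21/68 + 41/68 + 1 = 71/34 ≈ 2.088 bits/symbol.

2.088 bits/symbol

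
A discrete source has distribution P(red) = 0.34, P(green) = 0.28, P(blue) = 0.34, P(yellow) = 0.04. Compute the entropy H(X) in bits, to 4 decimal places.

1.7583 bits

H = −Σ pᵢ log₂ pᵢ.
−0.34·log₂(0.34) = 0.5292
−0.28·log₂(0.28) = 0.5142
−0.34·log₂(0.34) = 0.5292
−0.04·log₂(0.04) = 0.1858
Sum ≈ 1.7583 → 1.7583 bits.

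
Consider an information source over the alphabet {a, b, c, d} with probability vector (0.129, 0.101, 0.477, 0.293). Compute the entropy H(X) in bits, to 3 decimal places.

H = −Σ pᵢ log₂ pᵢ.
−0.129·log₂(0.129) = 0.3811
−0.101·log₂(0.101) = 0.3341
−0.477·log₂(0.477) = 0.5094
−0.293·log₂(0.293) = 0.5189
Sum ≈ 1.7435 → 1.744 bits.

1.744 bits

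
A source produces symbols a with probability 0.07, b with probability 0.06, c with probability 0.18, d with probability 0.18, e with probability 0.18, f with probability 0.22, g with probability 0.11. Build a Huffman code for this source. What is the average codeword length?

Repeatedly combine the two least-probable nodes; the expected code length is the sum of the merged weights.
merge 3/50 + 7/100 → 13/100
merge 11/100 + 13/100 → 6/25
merge 9/50 + 9/50 → 9/25
merge 9/50 + 11/50 → 2/5
merge 6/25 + 9/25 → 3/5
merge 2/5 + 3/5 → 1
L = 13/100 + 6/25 + 9/25 + 2/5 + 3/5 + 1 = 273/100 = 2.73 bits/symbol.

2.73 bits/symbol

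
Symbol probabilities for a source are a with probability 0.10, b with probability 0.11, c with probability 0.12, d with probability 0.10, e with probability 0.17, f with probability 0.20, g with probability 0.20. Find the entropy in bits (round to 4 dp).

H = −Σ pᵢ log₂ pᵢ.
−0.10·log₂(0.10) = 0.3322
−0.11·log₂(0.11) = 0.3503
−0.12·log₂(0.12) = 0.3671
−0.10·log₂(0.10) = 0.3322
−0.17·log₂(0.17) = 0.4346
−0.20·log₂(0.20) = 0.4644
−0.20·log₂(0.20) = 0.4644
Sum ≈ 2.7451 → 2.7451 bits.

2.7451 bits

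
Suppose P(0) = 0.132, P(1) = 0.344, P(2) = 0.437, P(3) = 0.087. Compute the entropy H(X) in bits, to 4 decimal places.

1.7436 bits

H = −Σ pᵢ log₂ pᵢ.
−0.132·log₂(0.132) = 0.3856
−0.344·log₂(0.344) = 0.5296
−0.437·log₂(0.437) = 0.5219
−0.087·log₂(0.087) = 0.3065
Sum ≈ 1.7436 → 1.7436 bits.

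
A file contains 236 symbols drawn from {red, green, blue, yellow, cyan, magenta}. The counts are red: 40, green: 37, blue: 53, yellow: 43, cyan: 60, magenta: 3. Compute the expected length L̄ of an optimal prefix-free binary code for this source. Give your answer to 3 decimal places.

Probabilities are the counts divided by 236.
Repeatedly combine the two least-probable nodes; the expected code length is the sum of the merged weights.
merge 3/236 + 37/236 → 10/59
merge 10/59 + 10/59 → 20/59
merge 43/236 + 53/236 → 24/59
merge 15/59 + 20/59 → 35/59
merge 24/59 + 35/59 → 1
L = 10/59 + 20/59 + 24/59 + 35/59 + 1 = 148/59 ≈ 2.508 bits/symbol.

2.508 bits/symbol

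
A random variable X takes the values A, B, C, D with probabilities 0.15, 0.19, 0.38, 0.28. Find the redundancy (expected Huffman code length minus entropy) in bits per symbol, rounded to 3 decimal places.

0.050 bits

Entropy H = −Σ p log₂ p ≈ 1.9104 bits.
Huffman merges: 3/20+19/100→17/50; 7/25+17/50→31/50; 19/50+31/50→1. L = 49/25 ≈ 1.9600.
L − H = 1.9600 − 1.9104 = 0.050 bits.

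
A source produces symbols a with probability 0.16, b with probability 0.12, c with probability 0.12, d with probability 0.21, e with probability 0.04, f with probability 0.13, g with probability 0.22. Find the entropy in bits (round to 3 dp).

H = −Σ pᵢ log₂ pᵢ.
−0.16·log₂(0.16) = 0.4230
−0.12·log₂(0.12) = 0.3671
−0.12·log₂(0.12) = 0.3671
−0.21·log₂(0.21) = 0.4728
−0.04·log₂(0.04) = 0.1858
−0.13·log₂(0.13) = 0.3826
−0.22·log₂(0.22) = 0.4806
Sum ≈ 2.6789 → 2.679 bits.

2.679 bits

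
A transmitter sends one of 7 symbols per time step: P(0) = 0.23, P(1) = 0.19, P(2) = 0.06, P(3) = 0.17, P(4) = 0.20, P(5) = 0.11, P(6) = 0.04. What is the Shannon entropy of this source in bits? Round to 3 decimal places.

2.621 bits

H = −Σ pᵢ log₂ pᵢ.
−0.23·log₂(0.23) = 0.4877
−0.19·log₂(0.19) = 0.4552
−0.06·log₂(0.06) = 0.2435
−0.17·log₂(0.17) = 0.4346
−0.20·log₂(0.20) = 0.4644
−0.11·log₂(0.11) = 0.3503
−0.04·log₂(0.04) = 0.1858
Sum ≈ 2.6214 → 2.621 bits.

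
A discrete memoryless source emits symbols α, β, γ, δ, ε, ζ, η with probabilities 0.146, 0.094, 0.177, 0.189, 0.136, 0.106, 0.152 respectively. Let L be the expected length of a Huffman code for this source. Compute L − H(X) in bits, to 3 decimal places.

Entropy H = −Σ p log₂ p ≈ 2.7702 bits.
Huffman merges: 47/500+53/500→1/5; 17/125+73/500→141/500; 19/125+177/1000→329/1000; 189/1000+1/5→389/1000; 141/500+329/1000→611/1000; 389/1000+611/1000→1. L = 2811/1000 ≈ 2.8110.
L − H = 2.8110 − 2.7702 = 0.041 bits.

0.041 bits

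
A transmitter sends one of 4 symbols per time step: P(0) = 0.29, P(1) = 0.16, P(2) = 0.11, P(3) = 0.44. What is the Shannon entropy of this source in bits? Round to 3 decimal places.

1.812 bits

H = −Σ pᵢ log₂ pᵢ.
−0.29·log₂(0.29) = 0.5179
−0.16·log₂(0.16) = 0.4230
−0.11·log₂(0.11) = 0.3503
−0.44·log₂(0.44) = 0.5211
Sum ≈ 1.8124 → 1.812 bits.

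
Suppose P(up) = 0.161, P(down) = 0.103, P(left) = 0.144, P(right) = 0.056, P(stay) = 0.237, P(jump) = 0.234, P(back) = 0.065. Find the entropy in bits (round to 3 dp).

2.636 bits

H = −Σ pᵢ log₂ pᵢ.
−0.161·log₂(0.161) = 0.4242
−0.103·log₂(0.103) = 0.3378
−0.144·log₂(0.144) = 0.4026
−0.056·log₂(0.056) = 0.2329
−0.237·log₂(0.237) = 0.4923
−0.234·log₂(0.234) = 0.4903
−0.065·log₂(0.065) = 0.2563
Sum ≈ 2.6364 → 2.636 bits.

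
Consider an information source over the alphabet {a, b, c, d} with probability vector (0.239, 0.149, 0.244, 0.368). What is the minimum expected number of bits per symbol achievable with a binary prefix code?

Repeatedly combine the two least-probable nodes; the expected code length is the sum of the merged weights.
merge 149/1000 + 239/1000 → 97/250
merge 61/250 + 46/125 → 153/250
merge 97/250 + 153/250 → 1
L = 97/250 + 153/250 + 1 = 2 bits/symbol.

2 bits/symbol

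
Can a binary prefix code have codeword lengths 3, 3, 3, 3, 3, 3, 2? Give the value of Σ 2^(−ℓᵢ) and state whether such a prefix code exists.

With common denominator 2^3 = 8: Σ 2^(−ℓᵢ) = 1/8 + 1/8 + 1/8 + 1/8 + 1/8 + 1/8 + 2/8 = 8/8 = 1.
Kraft's inequality requires Σ ≤ 1; here Σ = 1 ≤ 1, so such a prefix code exists.

1; yes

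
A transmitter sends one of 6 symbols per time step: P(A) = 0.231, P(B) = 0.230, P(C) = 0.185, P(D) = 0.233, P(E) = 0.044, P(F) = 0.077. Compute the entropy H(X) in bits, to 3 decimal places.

2.399 bits

H = −Σ pᵢ log₂ pᵢ.
−0.231·log₂(0.231) = 0.4883
−0.230·log₂(0.230) = 0.4877
−0.185·log₂(0.185) = 0.4504
−0.233·log₂(0.233) = 0.4897
−0.044·log₂(0.044) = 0.1983
−0.077·log₂(0.077) = 0.2848
Sum ≈ 2.3991 → 2.399 bits.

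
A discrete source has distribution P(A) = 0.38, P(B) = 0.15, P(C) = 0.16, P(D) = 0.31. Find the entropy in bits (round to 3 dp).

1.888 bits

H = −Σ pᵢ log₂ pᵢ.
−0.38·log₂(0.38) = 0.5305
−0.15·log₂(0.15) = 0.4105
−0.16·log₂(0.16) = 0.4230
−0.31·log₂(0.31) = 0.5238
Sum ≈ 1.8878 → 1.888 bits.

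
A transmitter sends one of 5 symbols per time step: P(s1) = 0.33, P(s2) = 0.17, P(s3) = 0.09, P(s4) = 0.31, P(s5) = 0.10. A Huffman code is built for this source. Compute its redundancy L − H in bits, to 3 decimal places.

0.059 bits

Entropy H = −Σ p log₂ p ≈ 2.1311 bits.
Huffman merges: 9/100+1/10→19/100; 17/100+19/100→9/25; 31/100+33/100→16/25; 9/25+16/25→1. L = 219/100 ≈ 2.1900.
L − H = 2.1900 − 2.1311 = 0.059 bits.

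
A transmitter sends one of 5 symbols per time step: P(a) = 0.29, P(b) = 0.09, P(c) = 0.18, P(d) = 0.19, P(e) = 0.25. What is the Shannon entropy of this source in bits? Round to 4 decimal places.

H = −Σ pᵢ log₂ pᵢ.
−0.29·log₂(0.29) = 0.5179
−0.09·log₂(0.09) = 0.3127
−0.18·log₂(0.18) = 0.4453
−0.19·log₂(0.19) = 0.4552
−0.25·log₂(0.25) = 0.5000
Sum ≈ 2.2311 → 2.2311 bits.

2.2311 bits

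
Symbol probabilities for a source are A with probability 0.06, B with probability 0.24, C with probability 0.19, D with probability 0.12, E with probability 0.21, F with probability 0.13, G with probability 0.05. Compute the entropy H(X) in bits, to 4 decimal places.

2.6315 bits

H = −Σ pᵢ log₂ pᵢ.
−0.06·log₂(0.06) = 0.2435
−0.24·log₂(0.24) = 0.4941
−0.19·log₂(0.19) = 0.4552
−0.12·log₂(0.12) = 0.3671
−0.21·log₂(0.21) = 0.4728
−0.13·log₂(0.13) = 0.3826
−0.05·log₂(0.05) = 0.2161
Sum ≈ 2.6315 → 2.6315 bits.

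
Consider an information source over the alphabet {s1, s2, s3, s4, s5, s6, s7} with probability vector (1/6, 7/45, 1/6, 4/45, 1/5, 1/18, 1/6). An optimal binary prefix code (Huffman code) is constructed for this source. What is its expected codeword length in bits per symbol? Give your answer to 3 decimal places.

Repeatedly combine the two least-probable nodes; the expected code length is the sum of the merged weights.
merge 1/18 + 4/45 → 13/90
merge 13/90 + 7/45 → 3/10
merge 1/6 + 1/6 → 1/3
merge 1/6 + 1/5 → 11/30
merge 3/10 + 1/3 → 19/30
merge 11/30 + 19/30 → 1
L = 13/90 + 3/10 + 1/3 + 11/30 + 19/30 + 1 = 25/9 ≈ 2.778 bits/symbol.

2.778 bits/symbol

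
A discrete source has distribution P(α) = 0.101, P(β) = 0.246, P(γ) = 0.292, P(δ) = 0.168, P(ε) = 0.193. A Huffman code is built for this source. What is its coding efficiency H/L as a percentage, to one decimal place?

Entropy H = −Σ p log₂ p ≈ 2.2408 bits.
Huffman merges: 101/1000+21/125→269/1000; 193/1000+123/500→439/1000; 269/1000+73/250→561/1000; 439/1000+561/1000→1. L = 2269/1000 ≈ 2.2690.
Efficiency = H/L = 2.2408/2.2690 = 98.8%.

98.8%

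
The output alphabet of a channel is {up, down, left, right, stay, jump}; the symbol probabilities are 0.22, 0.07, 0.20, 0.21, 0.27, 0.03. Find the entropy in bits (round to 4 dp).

H = −Σ pᵢ log₂ pᵢ.
−0.22·log₂(0.22) = 0.4806
−0.07·log₂(0.07) = 0.2686
−0.20·log₂(0.20) = 0.4644
−0.21·log₂(0.21) = 0.4728
−0.27·log₂(0.27) = 0.5100
−0.03·log₂(0.03) = 0.1518
Sum ≈ 2.3481 → 2.3481 bits.

2.3481 bits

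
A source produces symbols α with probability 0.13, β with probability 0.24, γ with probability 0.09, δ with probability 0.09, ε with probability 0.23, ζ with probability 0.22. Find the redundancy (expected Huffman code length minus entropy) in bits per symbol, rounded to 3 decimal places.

0.020 bits

Entropy H = −Σ p log₂ p ≈ 2.4703 bits.
Huffman merges: 9/100+9/100→9/50; 13/100+9/50→31/100; 11/50+23/100→9/20; 6/25+31/100→11/20; 9/20+11/20→1. L = 249/100 ≈ 2.4900.
L − H = 2.4900 − 2.4703 = 0.020 bits.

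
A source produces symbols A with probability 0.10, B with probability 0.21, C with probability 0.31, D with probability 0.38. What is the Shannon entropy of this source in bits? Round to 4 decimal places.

1.8593 bits

H = −Σ pᵢ log₂ pᵢ.
−0.10·log₂(0.10) = 0.3322
−0.21·log₂(0.21) = 0.4728
−0.31·log₂(0.31) = 0.5238
−0.38·log₂(0.38) = 0.5305
Sum ≈ 1.8593 → 1.8593 bits.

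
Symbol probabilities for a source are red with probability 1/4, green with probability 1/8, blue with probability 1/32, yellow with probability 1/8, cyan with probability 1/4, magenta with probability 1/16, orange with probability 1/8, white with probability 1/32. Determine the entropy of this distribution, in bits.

Each probability is a power of 1/2, so log₂(1/p) is an integer.
H = Σ p·log₂(1/p) = 1/4·2 + 1/8·3 + 1/32·5 + 1/8·3 + 1/4·2 + 1/16·4 + 1/8·3 + 1/32·5 = 2.6875 bits.

2.6875 bits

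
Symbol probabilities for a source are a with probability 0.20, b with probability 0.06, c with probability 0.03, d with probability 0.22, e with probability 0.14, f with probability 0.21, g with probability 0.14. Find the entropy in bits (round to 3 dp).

H = −Σ pᵢ log₂ pᵢ.
−0.20·log₂(0.20) = 0.4644
−0.06·log₂(0.06) = 0.2435
−0.03·log₂(0.03) = 0.1518
−0.22·log₂(0.22) = 0.4806
−0.14·log₂(0.14) = 0.3971
−0.21·log₂(0.21) = 0.4728
−0.14·log₂(0.14) = 0.3971
Sum ≈ 2.6073 → 2.607 bits.

2.607 bits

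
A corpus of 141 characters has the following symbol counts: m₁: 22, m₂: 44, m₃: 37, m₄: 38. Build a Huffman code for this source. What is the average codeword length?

2 bits/symbol

Probabilities are the counts divided by 141.
Repeatedly combine the two least-probable nodes; the expected code length is the sum of the merged weights.
merge 22/141 + 37/141 → 59/141
merge 38/141 + 44/141 → 82/141
merge 59/141 + 82/141 → 1
L = 59/141 + 82/141 + 1 = 2 bits/symbol.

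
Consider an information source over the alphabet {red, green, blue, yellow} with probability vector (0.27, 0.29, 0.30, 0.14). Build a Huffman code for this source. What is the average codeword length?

Repeatedly combine the two least-probable nodes; the expected code length is the sum of the merged weights.
merge 7/50 + 27/100 → 41/100
merge 29/100 + 3/10 → 59/100
merge 41/100 + 59/100 → 1
L = 41/100 + 59/100 + 1 = 2 bits/symbol.

2 bits/symbol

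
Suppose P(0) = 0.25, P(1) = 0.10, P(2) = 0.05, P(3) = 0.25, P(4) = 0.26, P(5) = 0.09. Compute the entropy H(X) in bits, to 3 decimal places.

H = −Σ pᵢ log₂ pᵢ.
−0.25·log₂(0.25) = 0.5000
−0.10·log₂(0.10) = 0.3322
−0.05·log₂(0.05) = 0.2161
−0.25·log₂(0.25) = 0.5000
−0.26·log₂(0.26) = 0.5053
−0.09·log₂(0.09) = 0.3127
Sum ≈ 2.3662 → 2.366 bits.

2.366 bits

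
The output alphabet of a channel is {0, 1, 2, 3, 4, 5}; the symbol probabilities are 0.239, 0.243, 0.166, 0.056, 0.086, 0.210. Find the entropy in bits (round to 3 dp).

2.430 bits

H = −Σ pᵢ log₂ pᵢ.
−0.239·log₂(0.239) = 0.4935
−0.243·log₂(0.243) = 0.4960
−0.166·log₂(0.166) = 0.4301
−0.056·log₂(0.056) = 0.2329
−0.086·log₂(0.086) = 0.3044
−0.210·log₂(0.210) = 0.4728
Sum ≈ 2.4296 → 2.430 bits.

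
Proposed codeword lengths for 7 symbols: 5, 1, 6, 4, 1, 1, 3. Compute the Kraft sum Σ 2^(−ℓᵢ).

1.734375

With common denominator 2^6 = 64: Σ 2^(−ℓᵢ) = 2/64 + 32/64 + 1/64 + 4/64 + 32/64 + 32/64 + 8/64 = 111/64 = 1.734375.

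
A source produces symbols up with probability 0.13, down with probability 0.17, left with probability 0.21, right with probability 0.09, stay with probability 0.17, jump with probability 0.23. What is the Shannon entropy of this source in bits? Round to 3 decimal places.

H = −Σ pᵢ log₂ pᵢ.
−0.13·log₂(0.13) = 0.3826
−0.17·log₂(0.17) = 0.4346
−0.21·log₂(0.21) = 0.4728
−0.09·log₂(0.09) = 0.3127
−0.17·log₂(0.17) = 0.4346
−0.23·log₂(0.23) = 0.4877
Sum ≈ 2.5250 → 2.525 bits.

2.525 bits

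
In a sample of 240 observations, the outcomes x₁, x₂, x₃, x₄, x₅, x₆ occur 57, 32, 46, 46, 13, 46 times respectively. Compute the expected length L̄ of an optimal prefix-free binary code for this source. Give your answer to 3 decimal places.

Probabilities are the counts divided by 240.
Repeatedly combine the two least-probable nodes; the expected code length is the sum of the merged weights.
merge 13/240 + 2/15 → 3/16
merge 3/16 + 23/120 → 91/240
merge 23/120 + 23/120 → 23/60
merge 19/80 + 91/240 → 37/60
merge 23/60 + 37/60 → 1
L = 3/16 + 91/240 + 23/60 + 37/60 + 1 = 77/30 ≈ 2.567 bits/symbol.

2.567 bits/symbol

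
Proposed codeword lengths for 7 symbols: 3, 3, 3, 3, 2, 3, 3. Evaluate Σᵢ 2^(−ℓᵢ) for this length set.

1

With common denominator 2^3 = 8: Σ 2^(−ℓᵢ) = 1/8 + 1/8 + 1/8 + 1/8 + 2/8 + 1/8 + 1/8 = 8/8 = 1.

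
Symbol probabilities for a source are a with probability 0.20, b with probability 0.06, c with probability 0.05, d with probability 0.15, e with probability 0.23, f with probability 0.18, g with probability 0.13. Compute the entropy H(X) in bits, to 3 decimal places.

2.650 bits

H = −Σ pᵢ log₂ pᵢ.
−0.20·log₂(0.20) = 0.4644
−0.06·log₂(0.06) = 0.2435
−0.05·log₂(0.05) = 0.2161
−0.15·log₂(0.15) = 0.4105
−0.23·log₂(0.23) = 0.4877
−0.18·log₂(0.18) = 0.4453
−0.13·log₂(0.13) = 0.3826
Sum ≈ 2.6502 → 2.650 bits.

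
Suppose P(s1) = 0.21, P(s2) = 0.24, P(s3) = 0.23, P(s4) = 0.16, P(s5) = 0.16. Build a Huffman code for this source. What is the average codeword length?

Repeatedly combine the two least-probable nodes; the expected code length is the sum of the merged weights.
merge 4/25 + 4/25 → 8/25
merge 21/100 + 23/100 → 11/25
merge 6/25 + 8/25 → 14/25
merge 11/25 + 14/25 → 1
L = 8/25 + 11/25 + 14/25 + 1 = 58/25 = 2.32 bits/symbol.

2.32 bits/symbol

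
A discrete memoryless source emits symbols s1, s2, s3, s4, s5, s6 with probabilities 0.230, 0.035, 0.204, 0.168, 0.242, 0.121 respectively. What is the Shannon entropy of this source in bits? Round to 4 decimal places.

2.4212 bits

H = −Σ pᵢ log₂ pᵢ.
−0.230·log₂(0.230) = 0.4877
−0.035·log₂(0.035) = 0.1693
−0.204·log₂(0.204) = 0.4678
−0.168·log₂(0.168) = 0.4323
−0.242·log₂(0.242) = 0.4954
−0.121·log₂(0.121) = 0.3687
Sum ≈ 2.4212 → 2.4212 bits.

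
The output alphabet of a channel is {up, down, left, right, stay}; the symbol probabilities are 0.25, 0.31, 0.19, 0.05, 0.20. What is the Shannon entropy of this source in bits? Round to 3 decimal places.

H = −Σ pᵢ log₂ pᵢ.
−0.25·log₂(0.25) = 0.5000
−0.31·log₂(0.31) = 0.5238
−0.19·log₂(0.19) = 0.4552
−0.05·log₂(0.05) = 0.2161
−0.20·log₂(0.20) = 0.4644
Sum ≈ 2.1595 → 2.160 bits.

2.160 bits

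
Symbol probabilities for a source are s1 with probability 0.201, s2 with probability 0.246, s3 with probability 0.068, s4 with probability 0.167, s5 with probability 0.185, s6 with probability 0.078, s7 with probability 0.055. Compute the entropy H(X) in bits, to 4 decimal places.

H = −Σ pᵢ log₂ pᵢ.
−0.201·log₂(0.201) = 0.4653
−0.246·log₂(0.246) = 0.4977
−0.068·log₂(0.068) = 0.2637
−0.167·log₂(0.167) = 0.4312
−0.185·log₂(0.185) = 0.4504
−0.078·log₂(0.078) = 0.2871
−0.055·log₂(0.055) = 0.2301
Sum ≈ 2.6255 → 2.6255 bits.

2.6255 bits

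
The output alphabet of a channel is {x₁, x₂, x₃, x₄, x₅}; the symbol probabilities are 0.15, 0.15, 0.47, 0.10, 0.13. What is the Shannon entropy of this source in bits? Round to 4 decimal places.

2.0479 bits

H = −Σ pᵢ log₂ pᵢ.
−0.15·log₂(0.15) = 0.4105
−0.15·log₂(0.15) = 0.4105
−0.47·log₂(0.47) = 0.5120
−0.10·log₂(0.10) = 0.3322
−0.13·log₂(0.13) = 0.3826
Sum ≈ 2.0479 → 2.0479 bits.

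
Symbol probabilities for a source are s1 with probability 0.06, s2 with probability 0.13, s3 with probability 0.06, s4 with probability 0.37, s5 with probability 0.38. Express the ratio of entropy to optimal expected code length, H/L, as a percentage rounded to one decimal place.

Entropy H = −Σ p log₂ p ≈ 1.9309 bits.
Huffman merges: 3/50+3/50→3/25; 3/25+13/100→1/4; 1/4+37/100→31/50; 19/50+31/50→1. L = 199/100 ≈ 1.9900.
Efficiency = H/L = 1.9309/1.9900 = 97.0%.

97.0%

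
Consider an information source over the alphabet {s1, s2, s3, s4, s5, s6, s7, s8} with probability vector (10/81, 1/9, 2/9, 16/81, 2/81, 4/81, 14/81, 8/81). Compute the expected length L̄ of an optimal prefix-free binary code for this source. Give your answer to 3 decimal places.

Repeatedly combine the two least-probable nodes; the expected code length is the sum of the merged weights.
merge 2/81 + 4/81 → 2/27
merge 2/27 + 8/81 → 14/81
merge 1/9 + 10/81 → 19/81
merge 14/81 + 14/81 → 28/81
merge 16/81 + 2/9 → 34/81
merge 19/81 + 28/81 → 47/81
merge 34/81 + 47/81 → 1
L = 2/27 + 14/81 + 19/81 + 28/81 + 34/81 + 47/81 + 1 = 229/81 ≈ 2.827 bits/symbol.

2.827 bits/symbol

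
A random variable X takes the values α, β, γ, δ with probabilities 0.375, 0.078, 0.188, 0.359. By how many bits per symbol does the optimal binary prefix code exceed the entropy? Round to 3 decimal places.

0.089 bits

Entropy H = −Σ p log₂ p ≈ 1.8016 bits.
Huffman merges: 39/500+47/250→133/500; 133/500+359/1000→5/8; 3/8+5/8→1. L = 1891/1000 ≈ 1.8910.
L − H = 1.8910 − 1.8016 = 0.089 bits.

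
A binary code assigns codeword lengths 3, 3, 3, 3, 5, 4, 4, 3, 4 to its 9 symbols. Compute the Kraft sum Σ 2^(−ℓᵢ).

0.84375

With common denominator 2^5 = 32: Σ 2^(−ℓᵢ) = 4/32 + 4/32 + 4/32 + 4/32 + 1/32 + 2/32 + 2/32 + 4/32 + 2/32 = 27/32 = 0.84375.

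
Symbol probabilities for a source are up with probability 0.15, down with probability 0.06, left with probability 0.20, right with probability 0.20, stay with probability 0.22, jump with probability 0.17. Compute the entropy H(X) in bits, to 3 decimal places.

H = −Σ pᵢ log₂ pᵢ.
−0.15·log₂(0.15) = 0.4105
−0.06·log₂(0.06) = 0.2435
−0.20·log₂(0.20) = 0.4644
−0.20·log₂(0.20) = 0.4644
−0.22·log₂(0.22) = 0.4806
−0.17·log₂(0.17) = 0.4346
Sum ≈ 2.4980 → 2.498 bits.

2.498 bits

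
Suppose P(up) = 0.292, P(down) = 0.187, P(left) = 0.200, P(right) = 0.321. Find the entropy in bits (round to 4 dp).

H = −Σ pᵢ log₂ pᵢ.
−0.292·log₂(0.292) = 0.5186
−0.187·log₂(0.187) = 0.4523
−0.200·log₂(0.200) = 0.4644
−0.321·log₂(0.321) = 0.5262
Sum ≈ 1.9615 → 1.9615 bits.

1.9615 bits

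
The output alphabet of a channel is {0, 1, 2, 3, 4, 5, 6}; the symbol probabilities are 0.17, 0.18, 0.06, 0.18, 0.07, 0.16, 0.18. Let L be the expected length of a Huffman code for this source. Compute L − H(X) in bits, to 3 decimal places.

0.064 bits

Entropy H = −Σ p log₂ p ≈ 2.7056 bits.
Huffman merges: 3/50+7/100→13/100; 13/100+4/25→29/100; 17/100+9/50→7/20; 9/50+9/50→9/25; 29/100+7/20→16/25; 9/25+16/25→1. L = 277/100 ≈ 2.7700.
L − H = 2.7700 − 2.7056 = 0.064 bits.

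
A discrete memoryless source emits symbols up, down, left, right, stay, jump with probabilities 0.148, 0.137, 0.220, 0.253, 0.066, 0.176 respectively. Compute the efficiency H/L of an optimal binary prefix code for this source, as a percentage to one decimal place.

98.3%

Entropy H = −Σ p log₂ p ≈ 2.4830 bits.
Huffman merges: 33/500+137/1000→203/1000; 37/250+22/125→81/250; 203/1000+11/50→423/1000; 253/1000+81/250→577/1000; 423/1000+577/1000→1. L = 2527/1000 ≈ 2.5270.
Efficiency = H/L = 2.4830/2.5270 = 98.3%.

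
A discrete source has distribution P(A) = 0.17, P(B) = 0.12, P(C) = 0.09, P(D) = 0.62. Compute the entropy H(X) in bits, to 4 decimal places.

1.5419 bits

H = −Σ pᵢ log₂ pᵢ.
−0.17·log₂(0.17) = 0.4346
−0.12·log₂(0.12) = 0.3671
−0.09·log₂(0.09) = 0.3127
−0.62·log₂(0.62) = 0.4276
Sum ≈ 1.5419 → 1.5419 bits.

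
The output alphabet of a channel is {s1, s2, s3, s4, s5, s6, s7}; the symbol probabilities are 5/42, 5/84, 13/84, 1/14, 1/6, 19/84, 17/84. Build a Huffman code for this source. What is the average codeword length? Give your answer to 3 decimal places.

Repeatedly combine the two least-probable nodes; the expected code length is the sum of the merged weights.
merge 5/84 + 1/14 → 11/84
merge 5/42 + 11/84 → 1/4
merge 13/84 + 1/6 → 9/28
merge 17/84 + 19/84 → 3/7
merge 1/4 + 9/28 → 4/7
merge 3/7 + 4/7 → 1
L = 11/84 + 1/4 + 9/28 + 3/7 + 4/7 + 1 = 227/84 ≈ 2.702 bits/symbol.

2.702 bits/symbol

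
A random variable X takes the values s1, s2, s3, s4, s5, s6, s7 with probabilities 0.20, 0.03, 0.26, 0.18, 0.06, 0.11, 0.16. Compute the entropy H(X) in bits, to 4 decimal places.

H = −Σ pᵢ log₂ pᵢ.
−0.20·log₂(0.20) = 0.4644
−0.03·log₂(0.03) = 0.1518
−0.26·log₂(0.26) = 0.5053
−0.18·log₂(0.18) = 0.4453
−0.06·log₂(0.06) = 0.2435
−0.11·log₂(0.11) = 0.3503
−0.16·log₂(0.16) = 0.4230
Sum ≈ 2.5836 → 2.5836 bits.

2.5836 bits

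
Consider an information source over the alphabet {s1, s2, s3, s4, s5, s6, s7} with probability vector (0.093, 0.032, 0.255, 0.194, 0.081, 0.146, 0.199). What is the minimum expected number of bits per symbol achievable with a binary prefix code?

Repeatedly combine the two least-probable nodes; the expected code length is the sum of the merged weights.
merge 4/125 + 81/1000 → 113/1000
merge 93/1000 + 113/1000 → 103/500
merge 73/500 + 97/500 → 17/50
merge 199/1000 + 103/500 → 81/200
merge 51/200 + 17/50 → 119/200
merge 81/200 + 119/200 → 1
L = 113/1000 + 103/500 + 17/50 + 81/200 + 119/200 + 1 = 2659/1000 = 2.659 bits/symbol.

2.659 bits/symbol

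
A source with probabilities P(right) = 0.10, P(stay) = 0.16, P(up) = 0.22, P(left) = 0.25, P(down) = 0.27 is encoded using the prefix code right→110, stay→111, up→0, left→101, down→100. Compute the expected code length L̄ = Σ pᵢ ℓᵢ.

2.56 bits/symbol

L̄ = Σ pᵢ·ℓᵢ = 0.10·3 + 0.16·3 + 0.22·1 + 0.25·3 + 0.27·3 = 2.56 bits/symbol.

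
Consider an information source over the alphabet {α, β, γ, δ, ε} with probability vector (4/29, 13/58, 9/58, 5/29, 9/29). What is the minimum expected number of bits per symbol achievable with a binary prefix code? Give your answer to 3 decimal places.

Repeatedly combine the two least-probable nodes; the expected code length is the sum of the merged weights.
merge 4/29 + 9/58 → 17/58
merge 5/29 + 13/58 → 23/58
merge 17/58 + 9/29 → 35/58
merge 23/58 + 35/58 → 1
L = 17/58 + 23/58 + 35/58 + 1 = 133/58 ≈ 2.293 bits/symbol.

2.293 bits/symbol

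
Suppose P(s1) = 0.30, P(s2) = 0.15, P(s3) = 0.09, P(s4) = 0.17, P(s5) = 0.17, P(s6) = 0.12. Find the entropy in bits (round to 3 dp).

H = −Σ pᵢ log₂ pᵢ.
−0.30·log₂(0.30) = 0.5211
−0.15·log₂(0.15) = 0.4105
−0.09·log₂(0.09) = 0.3127
−0.17·log₂(0.17) = 0.4346
−0.17·log₂(0.17) = 0.4346
−0.12·log₂(0.12) = 0.3671
Sum ≈ 2.4805 → 2.481 bits.

2.481 bits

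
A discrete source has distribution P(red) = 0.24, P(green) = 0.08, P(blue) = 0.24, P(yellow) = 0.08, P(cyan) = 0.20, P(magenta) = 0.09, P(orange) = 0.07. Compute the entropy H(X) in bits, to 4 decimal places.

H = −Σ pᵢ log₂ pᵢ.
−0.24·log₂(0.24) = 0.4941
−0.08·log₂(0.08) = 0.2915
−0.24·log₂(0.24) = 0.4941
−0.08·log₂(0.08) = 0.2915
−0.20·log₂(0.20) = 0.4644
−0.09·log₂(0.09) = 0.3127
−0.07·log₂(0.07) = 0.2686
Sum ≈ 2.6169 → 2.6169 bits.

2.6169 bits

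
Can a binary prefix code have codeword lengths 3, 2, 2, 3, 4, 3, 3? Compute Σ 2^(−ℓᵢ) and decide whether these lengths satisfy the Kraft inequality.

With common denominator 2^4 = 16: Σ 2^(−ℓᵢ) = 2/16 + 4/16 + 4/16 + 2/16 + 1/16 + 2/16 + 2/16 = 17/16 = 1.0625.
Kraft's inequality requires Σ ≤ 1; here Σ = 1.0625 > 1, so no such prefix code exists.

1.0625; no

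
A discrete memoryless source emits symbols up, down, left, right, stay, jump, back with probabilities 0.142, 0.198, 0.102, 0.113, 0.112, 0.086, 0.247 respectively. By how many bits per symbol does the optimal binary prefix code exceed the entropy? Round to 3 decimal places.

0.033 bits

Entropy H = −Σ p log₂ p ≈ 2.7103 bits.
Huffman merges: 43/500+51/500→47/250; 14/125+113/1000→9/40; 71/500+47/250→33/100; 99/500+9/40→423/1000; 247/1000+33/100→577/1000; 423/1000+577/1000→1. L = 2743/1000 ≈ 2.7430.
L − H = 2.7430 − 2.7103 = 0.033 bits.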